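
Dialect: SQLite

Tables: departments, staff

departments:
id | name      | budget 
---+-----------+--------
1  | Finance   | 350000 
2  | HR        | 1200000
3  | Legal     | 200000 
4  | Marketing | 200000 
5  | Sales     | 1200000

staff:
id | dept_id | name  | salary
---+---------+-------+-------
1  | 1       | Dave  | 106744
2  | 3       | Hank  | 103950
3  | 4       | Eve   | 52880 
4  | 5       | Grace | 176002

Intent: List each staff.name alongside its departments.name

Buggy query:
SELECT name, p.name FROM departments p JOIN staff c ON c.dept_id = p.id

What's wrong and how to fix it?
Bug: 'name' exists in both joined tables, so the database can't tell which one is meant

Fix: Prefix ambiguous columns with the table alias

Corrected query:
SELECT c.name, p.name FROM departments p JOIN staff c ON c.dept_id = p.id

Result:
name  | name     
------+----------
Dave  | Finance  
Hank  | Legal    
Eve   | Marketing
Grace | Sales    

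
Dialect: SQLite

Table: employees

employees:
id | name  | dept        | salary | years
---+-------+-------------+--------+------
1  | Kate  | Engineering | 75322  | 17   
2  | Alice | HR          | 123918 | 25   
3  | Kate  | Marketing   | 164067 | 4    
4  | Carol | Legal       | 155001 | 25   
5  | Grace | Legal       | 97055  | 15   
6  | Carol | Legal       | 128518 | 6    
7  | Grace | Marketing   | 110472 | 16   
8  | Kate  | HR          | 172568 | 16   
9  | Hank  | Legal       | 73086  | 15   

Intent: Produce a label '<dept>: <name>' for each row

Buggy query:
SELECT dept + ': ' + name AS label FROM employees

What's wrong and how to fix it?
Bug: SQLite uses || for string concatenation; + coerces text to numbers (yielding 0)

Fix: Replace + with || to concatenate text

Corrected query:
SELECT dept || ': ' || name AS label FROM employees

Result:
label            
-----------------
Engineering: Kate
HR: Alice        
Marketing: Kate  
Legal: Carol     
Legal: Grace     
Legal: Carol     
Marketing: Grace 
HR: Kate         
Legal: Hank      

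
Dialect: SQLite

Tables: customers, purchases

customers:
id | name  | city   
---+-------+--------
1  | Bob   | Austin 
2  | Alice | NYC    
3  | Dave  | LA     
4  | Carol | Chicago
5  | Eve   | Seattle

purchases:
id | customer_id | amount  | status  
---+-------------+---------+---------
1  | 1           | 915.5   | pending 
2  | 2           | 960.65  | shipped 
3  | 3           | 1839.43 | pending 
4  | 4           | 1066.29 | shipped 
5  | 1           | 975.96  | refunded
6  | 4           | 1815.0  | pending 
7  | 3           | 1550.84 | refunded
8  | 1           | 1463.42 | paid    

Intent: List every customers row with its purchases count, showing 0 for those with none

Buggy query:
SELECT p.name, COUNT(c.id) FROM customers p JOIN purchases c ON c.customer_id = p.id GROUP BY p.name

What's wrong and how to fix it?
Bug: An inner join excludes parents with zero children

Fix: Use LEFT JOIN so parents without children still appear (COUNT(c.id) gives 0)

Corrected query:
SELECT p.name, COUNT(c.id) FROM customers p LEFT JOIN purchases c ON c.customer_id = p.id GROUP BY p.name

Result:
name  | COUNT(c.id)
------+------------
Alice | 1          
Bob   | 3          
Carol | 2          
Dave  | 2          
Eve   | 0          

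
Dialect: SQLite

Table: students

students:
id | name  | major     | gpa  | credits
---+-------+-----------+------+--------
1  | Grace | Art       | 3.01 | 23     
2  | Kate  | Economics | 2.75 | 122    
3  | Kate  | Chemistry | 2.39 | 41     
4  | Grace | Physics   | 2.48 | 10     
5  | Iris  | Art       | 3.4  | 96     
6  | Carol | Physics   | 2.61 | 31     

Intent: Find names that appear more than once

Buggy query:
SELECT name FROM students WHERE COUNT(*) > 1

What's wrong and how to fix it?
Bug: COUNT(*) is an aggregate and cannot be used in WHERE

Fix: Group first, then use HAVING for the count condition

Corrected query:
SELECT name FROM students GROUP BY name HAVING COUNT(*) > 1

Result:
name 
-----
Grace
Kate 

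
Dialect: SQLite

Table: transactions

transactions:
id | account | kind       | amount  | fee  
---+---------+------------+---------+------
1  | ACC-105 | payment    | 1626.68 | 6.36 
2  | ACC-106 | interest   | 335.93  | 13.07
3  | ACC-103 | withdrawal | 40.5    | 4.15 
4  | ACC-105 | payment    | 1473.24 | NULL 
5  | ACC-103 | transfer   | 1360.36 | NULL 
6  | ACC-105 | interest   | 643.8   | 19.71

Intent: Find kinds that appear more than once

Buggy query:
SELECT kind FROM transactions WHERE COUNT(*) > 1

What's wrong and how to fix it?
Bug: WHERE can't reference COUNT(*); aggregates are computed after WHERE

Fix: Group first, then use HAVING for the count condition

Corrected query:
SELECT kind FROM transactions GROUP BY kind HAVING COUNT(*) > 1

Result:
kind    
--------
interest
payment 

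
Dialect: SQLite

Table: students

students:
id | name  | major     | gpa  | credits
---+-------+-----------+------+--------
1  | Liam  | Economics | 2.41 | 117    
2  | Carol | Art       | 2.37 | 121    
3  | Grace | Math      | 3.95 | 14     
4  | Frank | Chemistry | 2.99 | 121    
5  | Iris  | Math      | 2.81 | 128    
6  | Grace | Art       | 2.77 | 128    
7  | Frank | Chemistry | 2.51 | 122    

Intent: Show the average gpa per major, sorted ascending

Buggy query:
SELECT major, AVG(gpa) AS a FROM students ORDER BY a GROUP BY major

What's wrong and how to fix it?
Bug: ORDER BY appears before GROUP BY; SQL clause order requires GROUP BY first

Fix: Move ORDER BY to the end, after GROUP BY

Corrected query:
SELECT major, AVG(gpa) AS a FROM students GROUP BY major ORDER BY a

Result:
major     | a   
----------+-----
Economics | 2.41
Art       | 2.57
Chemistry | 2.75
Math      | 3.38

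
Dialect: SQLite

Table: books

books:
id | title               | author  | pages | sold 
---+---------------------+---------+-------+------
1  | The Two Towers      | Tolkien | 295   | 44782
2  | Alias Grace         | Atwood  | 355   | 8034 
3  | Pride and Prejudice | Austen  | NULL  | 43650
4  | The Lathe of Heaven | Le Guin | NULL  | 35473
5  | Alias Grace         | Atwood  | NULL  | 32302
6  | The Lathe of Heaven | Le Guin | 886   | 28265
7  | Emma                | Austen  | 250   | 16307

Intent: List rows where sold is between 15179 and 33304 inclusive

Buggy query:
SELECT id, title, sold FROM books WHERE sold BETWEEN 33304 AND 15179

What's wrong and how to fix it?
Bug: BETWEEN expects the lower bound first; with 33304 AND 15179 the range is empty

Fix: Write BETWEEN 15179 AND 33304

Corrected query:
SELECT id, title, sold FROM books WHERE sold BETWEEN 15179 AND 33304

Result:
id | title               | sold 
---+---------------------+------
5  | Alias Grace         | 32302
6  | The Lathe of Heaven | 28265
7  | Emma                | 16307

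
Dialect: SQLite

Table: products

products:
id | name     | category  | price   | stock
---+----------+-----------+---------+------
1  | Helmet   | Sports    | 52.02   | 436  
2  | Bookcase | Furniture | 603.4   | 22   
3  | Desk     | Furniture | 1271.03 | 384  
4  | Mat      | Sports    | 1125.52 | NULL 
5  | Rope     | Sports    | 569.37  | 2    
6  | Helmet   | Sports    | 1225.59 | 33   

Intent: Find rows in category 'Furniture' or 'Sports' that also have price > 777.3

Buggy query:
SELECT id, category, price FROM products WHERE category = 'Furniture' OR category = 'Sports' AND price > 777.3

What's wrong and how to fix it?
Bug: Without parentheses, AND is evaluated before OR, so the price filter only applies to the 'Sports' branch

Fix: Add parentheses around the OR so the AND applies to both alternatives

Corrected query:
SELECT id, category, price FROM products WHERE (category = 'Furniture' OR category = 'Sports') AND price > 777.3

Result:
id | category  | price  
---+-----------+--------
3  | Furniture | 1271.03
4  | Sports    | 1125.52
6  | Sports    | 1225.59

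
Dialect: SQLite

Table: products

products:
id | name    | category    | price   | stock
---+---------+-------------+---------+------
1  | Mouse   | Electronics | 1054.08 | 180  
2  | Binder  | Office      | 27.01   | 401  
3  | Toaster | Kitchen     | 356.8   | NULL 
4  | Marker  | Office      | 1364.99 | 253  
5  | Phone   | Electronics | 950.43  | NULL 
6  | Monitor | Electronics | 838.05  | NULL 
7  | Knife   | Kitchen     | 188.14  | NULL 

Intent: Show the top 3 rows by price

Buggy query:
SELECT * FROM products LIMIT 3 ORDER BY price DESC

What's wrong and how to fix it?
Bug: LIMIT must come after ORDER BY

Fix: Sort with ORDER BY, then apply LIMIT

Corrected query:
SELECT * FROM products ORDER BY price DESC LIMIT 3

Result:
id | name   | category    | price   | stock
---+--------+-------------+---------+------
4  | Marker | Office      | 1364.99 | 253  
1  | Mouse  | Electronics | 1054.08 | 180  
5  | Phone  | Electronics | 950.43  | NULL 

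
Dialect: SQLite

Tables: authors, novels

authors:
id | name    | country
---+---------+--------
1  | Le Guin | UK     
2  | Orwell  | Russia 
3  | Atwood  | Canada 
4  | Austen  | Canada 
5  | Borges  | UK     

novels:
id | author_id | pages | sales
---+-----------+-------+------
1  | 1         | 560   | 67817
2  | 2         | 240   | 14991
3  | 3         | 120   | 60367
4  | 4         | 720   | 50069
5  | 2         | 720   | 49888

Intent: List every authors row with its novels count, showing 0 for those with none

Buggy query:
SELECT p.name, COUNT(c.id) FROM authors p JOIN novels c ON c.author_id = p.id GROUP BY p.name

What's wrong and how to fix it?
Bug: INNER JOIN drops authors rows that have no matching novels rows

Fix: Switch to LEFT JOIN to retain unmatched parent rows

Corrected query:
SELECT p.name, COUNT(c.id) FROM authors p LEFT JOIN novels c ON c.author_id = p.id GROUP BY p.name

Result:
name    | COUNT(c.id)
--------+------------
Atwood  | 1          
Austen  | 1          
Borges  | 0          
Le Guin | 1          
Orwell  | 2          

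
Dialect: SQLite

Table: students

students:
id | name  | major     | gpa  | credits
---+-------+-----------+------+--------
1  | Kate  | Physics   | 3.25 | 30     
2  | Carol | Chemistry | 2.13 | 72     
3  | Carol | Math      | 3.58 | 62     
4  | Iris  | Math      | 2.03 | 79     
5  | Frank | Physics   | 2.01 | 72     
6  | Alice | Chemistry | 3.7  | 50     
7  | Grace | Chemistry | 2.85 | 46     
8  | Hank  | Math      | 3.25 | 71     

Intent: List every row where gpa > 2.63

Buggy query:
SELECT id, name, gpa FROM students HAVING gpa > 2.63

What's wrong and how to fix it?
Bug: This is a non-aggregate query (no GROUP BY, no aggregates), so in SQLite the HAVING clause is invalid here; a row-level condition belongs in WHERE

Fix: Replace HAVING with WHERE since the condition applies to individual rows

Corrected query:
SELECT id, name, gpa FROM students WHERE gpa > 2.63

Result:
id | name  | gpa 
---+-------+-----
1  | Kate  | 3.25
3  | Carol | 3.58
6  | Alice | 3.7 
7  | Grace | 2.85
8  | Hank  | 3.25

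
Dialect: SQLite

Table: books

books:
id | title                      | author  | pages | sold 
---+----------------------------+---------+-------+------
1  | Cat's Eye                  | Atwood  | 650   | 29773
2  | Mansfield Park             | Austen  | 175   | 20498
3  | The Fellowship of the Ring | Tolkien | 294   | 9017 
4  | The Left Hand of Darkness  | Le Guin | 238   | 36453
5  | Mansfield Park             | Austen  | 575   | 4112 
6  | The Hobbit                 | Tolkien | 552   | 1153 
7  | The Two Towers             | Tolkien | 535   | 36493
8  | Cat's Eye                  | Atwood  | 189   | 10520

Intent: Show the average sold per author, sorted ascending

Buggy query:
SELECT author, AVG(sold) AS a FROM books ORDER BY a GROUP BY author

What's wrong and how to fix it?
Bug: GROUP BY must precede ORDER BY

Fix: Move ORDER BY to the end, after GROUP BY

Corrected query:
SELECT author, AVG(sold) AS a FROM books GROUP BY author ORDER BY a

Result:
author  | a           
--------+-------------
Austen  | 12305       
Tolkien | 15554.333333
Atwood  | 20146.5     
Le Guin | 36453       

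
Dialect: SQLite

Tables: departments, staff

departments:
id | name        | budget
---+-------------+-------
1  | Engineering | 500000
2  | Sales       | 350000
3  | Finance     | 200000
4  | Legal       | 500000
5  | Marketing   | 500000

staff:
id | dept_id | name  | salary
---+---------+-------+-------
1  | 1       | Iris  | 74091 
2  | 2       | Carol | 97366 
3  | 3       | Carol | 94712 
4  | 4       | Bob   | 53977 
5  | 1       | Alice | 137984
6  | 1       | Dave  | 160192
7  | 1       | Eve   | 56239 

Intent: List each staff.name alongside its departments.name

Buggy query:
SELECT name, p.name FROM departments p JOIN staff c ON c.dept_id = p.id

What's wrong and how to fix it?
Bug: Both tables have a 'name' column; the unqualified reference is ambiguous

Fix: Prefix ambiguous columns with the table alias

Corrected query:
SELECT c.name, p.name FROM departments p JOIN staff c ON c.dept_id = p.id

Result:
name  | name       
------+------------
Iris  | Engineering
Carol | Sales      
Carol | Finance    
Bob   | Legal      
Alice | Engineering
Dave  | Engineering
Eve   | Engineering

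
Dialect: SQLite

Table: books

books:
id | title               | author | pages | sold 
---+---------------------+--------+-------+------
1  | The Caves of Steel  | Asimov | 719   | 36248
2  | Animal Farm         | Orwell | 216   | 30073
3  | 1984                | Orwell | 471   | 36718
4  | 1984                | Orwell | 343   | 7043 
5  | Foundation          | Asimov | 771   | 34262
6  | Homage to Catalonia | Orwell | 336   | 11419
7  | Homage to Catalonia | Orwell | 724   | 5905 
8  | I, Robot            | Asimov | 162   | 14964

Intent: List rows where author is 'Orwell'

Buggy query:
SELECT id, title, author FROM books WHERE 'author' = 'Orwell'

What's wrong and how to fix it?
Bug: Single quotes denote string literals in SQL; the column name is being compared as a constant string

Fix: Remove the quotes around the column name (or use double quotes for an identifier)

Corrected query:
SELECT id, title, author FROM books WHERE author = 'Orwell'

Result:
id | title               | author
---+---------------------+-------
2  | Animal Farm         | Orwell
3  | 1984                | Orwell
4  | 1984                | Orwell
6  | Homage to Catalonia | Orwell
7  | Homage to Catalonia | Orwell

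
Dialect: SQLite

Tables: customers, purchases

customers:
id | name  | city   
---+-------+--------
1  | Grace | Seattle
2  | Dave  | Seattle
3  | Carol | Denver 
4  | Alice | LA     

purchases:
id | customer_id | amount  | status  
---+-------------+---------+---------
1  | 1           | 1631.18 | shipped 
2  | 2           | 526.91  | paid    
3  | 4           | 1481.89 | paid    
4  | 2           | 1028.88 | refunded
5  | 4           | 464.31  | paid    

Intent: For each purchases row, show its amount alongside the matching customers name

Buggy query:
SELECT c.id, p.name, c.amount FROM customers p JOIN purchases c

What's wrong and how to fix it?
Bug: Missing join condition: each purchases row is matched to all customers rows instead of just its own

Fix: Specify the join condition linking the foreign key to the parent id

Corrected query:
SELECT c.id, p.name, c.amount FROM customers p JOIN purchases c ON c.customer_id = p.id

Result:
id | name  | amount 
---+-------+--------
1  | Grace | 1631.18
2  | Dave  | 526.91 
3  | Alice | 1481.89
4  | Dave  | 1028.88
5  | Alice | 464.31 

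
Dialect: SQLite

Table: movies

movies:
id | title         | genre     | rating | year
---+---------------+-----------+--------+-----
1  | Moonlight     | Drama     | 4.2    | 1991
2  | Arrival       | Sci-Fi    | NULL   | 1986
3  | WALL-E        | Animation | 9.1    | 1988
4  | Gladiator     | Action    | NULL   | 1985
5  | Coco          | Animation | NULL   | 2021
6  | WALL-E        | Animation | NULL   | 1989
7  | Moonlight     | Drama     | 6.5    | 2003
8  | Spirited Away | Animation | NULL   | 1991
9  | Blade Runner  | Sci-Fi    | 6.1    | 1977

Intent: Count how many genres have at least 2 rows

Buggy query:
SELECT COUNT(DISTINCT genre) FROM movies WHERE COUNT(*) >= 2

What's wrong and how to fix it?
Bug: COUNT(*) cannot appear in WHERE; the per-group count doesn't exist yet

Fix: Use a subquery that GROUPs and filters with HAVING, then count its rows

Corrected query:
SELECT COUNT(*) FROM (SELECT genre FROM movies GROUP BY genre HAVING COUNT(*) >= 2)

Result:
COUNT(*)
--------
3       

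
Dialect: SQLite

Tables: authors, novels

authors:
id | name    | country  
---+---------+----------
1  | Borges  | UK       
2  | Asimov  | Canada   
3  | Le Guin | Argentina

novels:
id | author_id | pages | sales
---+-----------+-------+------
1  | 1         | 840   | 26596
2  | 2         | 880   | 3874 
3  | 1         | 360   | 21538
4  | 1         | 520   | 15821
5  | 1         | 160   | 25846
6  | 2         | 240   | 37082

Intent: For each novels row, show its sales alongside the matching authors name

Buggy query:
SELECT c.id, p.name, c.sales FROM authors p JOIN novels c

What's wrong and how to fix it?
Bug: JOIN with no ON clause produces a cartesian product; every novels row pairs with every authors row

Fix: Add ON c.author_id = p.id to the JOIN

Corrected query:
SELECT c.id, p.name, c.sales FROM authors p JOIN novels c ON c.author_id = p.id

Result:
id | name   | sales
---+--------+------
1  | Borges | 26596
2  | Asimov | 3874 
3  | Borges | 21538
4  | Borges | 15821
5  | Borges | 25846
6  | Asimov | 37082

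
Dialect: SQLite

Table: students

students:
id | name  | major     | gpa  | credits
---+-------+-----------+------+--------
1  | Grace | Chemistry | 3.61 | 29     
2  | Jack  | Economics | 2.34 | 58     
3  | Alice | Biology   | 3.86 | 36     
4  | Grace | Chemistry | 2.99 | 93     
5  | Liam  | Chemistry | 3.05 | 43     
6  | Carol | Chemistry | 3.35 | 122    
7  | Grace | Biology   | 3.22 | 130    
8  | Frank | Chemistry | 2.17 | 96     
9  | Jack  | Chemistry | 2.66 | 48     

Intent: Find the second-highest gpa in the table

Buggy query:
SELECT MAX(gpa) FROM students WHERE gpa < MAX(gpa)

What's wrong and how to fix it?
Bug: MAX(gpa) on the right of the comparison is an aggregate-in-WHERE error

Fix: Put the inner MAX in a scalar subquery

Corrected query:
SELECT MAX(gpa) FROM students WHERE gpa < (SELECT MAX(gpa) FROM students)

Result:
MAX(gpa)
--------
3.61    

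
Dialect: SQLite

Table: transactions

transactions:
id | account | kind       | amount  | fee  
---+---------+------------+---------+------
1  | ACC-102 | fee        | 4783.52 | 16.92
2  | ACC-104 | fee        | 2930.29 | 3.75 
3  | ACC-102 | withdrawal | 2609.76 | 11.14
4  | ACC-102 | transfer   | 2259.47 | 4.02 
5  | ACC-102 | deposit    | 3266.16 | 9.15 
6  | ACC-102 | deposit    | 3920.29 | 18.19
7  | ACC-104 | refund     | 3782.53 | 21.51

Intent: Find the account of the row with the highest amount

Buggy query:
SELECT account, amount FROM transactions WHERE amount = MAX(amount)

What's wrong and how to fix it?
Bug: MAX(amount) is an aggregate and cannot be used directly in WHERE

Fix: Wrap MAX in a scalar subquery so WHERE compares against a single value

Corrected query:
SELECT account, amount FROM transactions WHERE amount = (SELECT MAX(amount) FROM transactions)

Result:
account | amount 
--------+--------
ACC-102 | 4783.52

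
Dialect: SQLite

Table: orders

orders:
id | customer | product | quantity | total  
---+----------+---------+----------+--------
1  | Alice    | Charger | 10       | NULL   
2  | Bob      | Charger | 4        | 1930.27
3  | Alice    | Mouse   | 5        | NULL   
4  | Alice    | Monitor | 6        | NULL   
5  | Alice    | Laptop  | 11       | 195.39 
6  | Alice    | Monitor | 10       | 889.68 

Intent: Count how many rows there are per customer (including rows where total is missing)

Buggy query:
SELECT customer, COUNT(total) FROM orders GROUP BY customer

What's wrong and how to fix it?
Bug: COUNT(column) counts non-NULL values only; rows with NULL total aren't counted

Fix: Replace COUNT(total) with COUNT(*)

Corrected query:
SELECT customer, COUNT(*) FROM orders GROUP BY customer

Result:
customer | COUNT(*)
---------+---------
Alice    | 5       
Bob      | 1       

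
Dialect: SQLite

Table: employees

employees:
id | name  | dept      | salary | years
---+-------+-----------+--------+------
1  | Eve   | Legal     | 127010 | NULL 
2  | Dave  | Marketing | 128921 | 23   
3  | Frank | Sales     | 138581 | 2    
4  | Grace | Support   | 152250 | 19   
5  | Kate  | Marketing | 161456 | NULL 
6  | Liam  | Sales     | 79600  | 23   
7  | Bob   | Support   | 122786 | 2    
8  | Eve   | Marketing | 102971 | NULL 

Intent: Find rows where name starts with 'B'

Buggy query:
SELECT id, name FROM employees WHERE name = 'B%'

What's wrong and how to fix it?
Bug: '=' compares the literal string including the % character; pattern matching needs LIKE

Fix: Replace '=' with LIKE so 'B%' is treated as a pattern

Corrected query:
SELECT id, name FROM employees WHERE name LIKE 'B%'

Result:
id | name
---+-----
7  | Bob 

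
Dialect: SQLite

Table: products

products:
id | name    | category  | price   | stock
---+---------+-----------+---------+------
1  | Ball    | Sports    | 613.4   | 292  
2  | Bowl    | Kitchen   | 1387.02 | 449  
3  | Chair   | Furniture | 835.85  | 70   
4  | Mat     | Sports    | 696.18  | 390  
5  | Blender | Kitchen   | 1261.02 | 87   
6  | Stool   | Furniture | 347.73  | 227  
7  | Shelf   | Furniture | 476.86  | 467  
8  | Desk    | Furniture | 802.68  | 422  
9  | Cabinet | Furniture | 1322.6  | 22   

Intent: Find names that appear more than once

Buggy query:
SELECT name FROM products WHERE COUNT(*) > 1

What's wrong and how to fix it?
Bug: WHERE can't reference COUNT(*); aggregates are computed after WHERE

Fix: GROUP BY name, then filter groups with HAVING COUNT(*) > 1

Corrected query:
SELECT name FROM products GROUP BY name HAVING COUNT(*) > 1

Result:
(no rows)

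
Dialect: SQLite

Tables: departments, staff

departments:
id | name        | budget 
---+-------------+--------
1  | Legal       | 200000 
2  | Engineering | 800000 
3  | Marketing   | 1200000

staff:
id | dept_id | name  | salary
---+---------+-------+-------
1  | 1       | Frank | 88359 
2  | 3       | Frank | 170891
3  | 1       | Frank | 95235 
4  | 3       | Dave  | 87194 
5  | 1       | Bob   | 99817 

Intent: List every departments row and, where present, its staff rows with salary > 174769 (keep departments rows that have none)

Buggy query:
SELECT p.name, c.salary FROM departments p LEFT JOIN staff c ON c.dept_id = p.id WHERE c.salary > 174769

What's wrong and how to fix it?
Bug: Filtering c.salary in WHERE discards the NULL rows produced by LEFT JOIN, turning it into an inner join

Fix: Put 'c.salary > 174769' in the JOIN's ON clause instead of WHERE

Corrected query:
SELECT p.name, c.salary FROM departments p LEFT JOIN staff c ON c.dept_id = p.id AND c.salary > 174769

Result:
name        | salary
------------+-------
Legal       | NULL  
Engineering | NULL  
Marketing   | NULL  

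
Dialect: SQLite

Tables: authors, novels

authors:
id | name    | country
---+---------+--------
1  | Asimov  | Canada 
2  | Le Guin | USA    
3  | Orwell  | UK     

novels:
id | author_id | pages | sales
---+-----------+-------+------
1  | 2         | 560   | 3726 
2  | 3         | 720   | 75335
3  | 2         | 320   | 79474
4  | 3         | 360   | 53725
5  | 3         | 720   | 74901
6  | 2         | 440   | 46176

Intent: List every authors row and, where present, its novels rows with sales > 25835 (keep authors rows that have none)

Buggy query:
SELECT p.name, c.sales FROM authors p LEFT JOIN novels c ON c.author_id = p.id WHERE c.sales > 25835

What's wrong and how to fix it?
Bug: A WHERE condition on the right-hand table after LEFT JOIN drops unmatched parents

Fix: Move the right-table condition into the ON clause so unmatched parents are kept

Corrected query:
SELECT p.name, c.sales FROM authors p LEFT JOIN novels c ON c.author_id = p.id AND c.sales > 25835

Result:
name    | sales
--------+------
Asimov  | NULL 
Le Guin | 46176
Le Guin | 79474
Orwell  | 53725
Orwell  | 74901
Orwell  | 75335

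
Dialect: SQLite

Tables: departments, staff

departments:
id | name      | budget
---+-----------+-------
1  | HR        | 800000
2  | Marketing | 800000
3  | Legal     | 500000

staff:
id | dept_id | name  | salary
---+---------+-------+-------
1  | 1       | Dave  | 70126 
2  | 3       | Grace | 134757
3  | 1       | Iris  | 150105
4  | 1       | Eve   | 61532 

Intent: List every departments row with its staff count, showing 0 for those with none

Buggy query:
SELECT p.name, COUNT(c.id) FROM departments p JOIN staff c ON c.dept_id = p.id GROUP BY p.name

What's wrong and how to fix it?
Bug: An inner join excludes parents with zero children

Fix: Use LEFT JOIN so parents without children still appear (COUNT(c.id) gives 0)

Corrected query:
SELECT p.name, COUNT(c.id) FROM departments p LEFT JOIN staff c ON c.dept_id = p.id GROUP BY p.name

Result:
name      | COUNT(c.id)
----------+------------
HR        | 3          
Legal     | 1          
Marketing | 0          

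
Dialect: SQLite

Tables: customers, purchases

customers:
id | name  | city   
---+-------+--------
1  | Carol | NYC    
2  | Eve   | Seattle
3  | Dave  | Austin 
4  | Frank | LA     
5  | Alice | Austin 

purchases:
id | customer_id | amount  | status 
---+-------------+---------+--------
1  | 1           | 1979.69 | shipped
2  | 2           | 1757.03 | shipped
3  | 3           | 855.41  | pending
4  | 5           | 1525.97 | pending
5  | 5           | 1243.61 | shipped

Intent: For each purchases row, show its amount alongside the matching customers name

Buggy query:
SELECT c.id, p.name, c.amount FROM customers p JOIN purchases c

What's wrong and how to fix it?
Bug: JOIN with no ON clause produces a cartesian product; every purchases row pairs with every customers row

Fix: Specify the join condition linking the foreign key to the parent id

Corrected query:
SELECT c.id, p.name, c.amount FROM customers p JOIN purchases c ON c.customer_id = p.id

Result:
id | name  | amount 
---+-------+--------
1  | Carol | 1979.69
2  | Eve   | 1757.03
3  | Dave  | 855.41 
4  | Alice | 1525.97
5  | Alice | 1243.61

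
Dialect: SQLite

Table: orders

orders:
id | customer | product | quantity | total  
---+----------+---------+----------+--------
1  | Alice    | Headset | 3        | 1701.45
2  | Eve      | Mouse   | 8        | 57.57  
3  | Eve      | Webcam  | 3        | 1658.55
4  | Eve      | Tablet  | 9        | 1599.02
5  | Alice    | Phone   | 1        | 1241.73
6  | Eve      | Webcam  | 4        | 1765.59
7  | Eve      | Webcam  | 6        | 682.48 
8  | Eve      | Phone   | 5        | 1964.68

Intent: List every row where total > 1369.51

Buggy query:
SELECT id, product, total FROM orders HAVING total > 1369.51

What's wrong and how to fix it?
Bug: This is a non-aggregate query (no GROUP BY, no aggregates), so in SQLite the HAVING clause is invalid here; a row-level condition belongs in WHERE

Fix: Replace HAVING with WHERE since the condition applies to individual rows

Corrected query:
SELECT id, product, total FROM orders WHERE total > 1369.51

Result:
id | product | total  
---+---------+--------
1  | Headset | 1701.45
3  | Webcam  | 1658.55
4  | Tablet  | 1599.02
6  | Webcam  | 1765.59
8  | Phone   | 1964.68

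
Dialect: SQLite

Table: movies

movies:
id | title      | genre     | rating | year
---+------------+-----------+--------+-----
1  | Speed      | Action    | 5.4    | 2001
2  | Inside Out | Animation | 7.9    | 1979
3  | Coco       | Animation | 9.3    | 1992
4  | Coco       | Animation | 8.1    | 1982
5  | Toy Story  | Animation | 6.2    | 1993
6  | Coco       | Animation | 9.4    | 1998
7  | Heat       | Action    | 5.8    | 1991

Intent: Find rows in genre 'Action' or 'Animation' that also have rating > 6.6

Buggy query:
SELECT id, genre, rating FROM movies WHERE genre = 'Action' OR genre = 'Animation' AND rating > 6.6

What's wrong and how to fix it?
Bug: Without parentheses, AND is evaluated before OR, so the rating filter only applies to the 'Animation' branch

Fix: Group the OR with parentheses (or use IN), then AND the threshold

Corrected query:
SELECT id, genre, rating FROM movies WHERE (genre = 'Action' OR genre = 'Animation') AND rating > 6.6

Result:
id | genre     | rating
---+-----------+-------
2  | Animation | 7.9   
3  | Animation | 9.3   
4  | Animation | 8.1   
6  | Animation | 9.4   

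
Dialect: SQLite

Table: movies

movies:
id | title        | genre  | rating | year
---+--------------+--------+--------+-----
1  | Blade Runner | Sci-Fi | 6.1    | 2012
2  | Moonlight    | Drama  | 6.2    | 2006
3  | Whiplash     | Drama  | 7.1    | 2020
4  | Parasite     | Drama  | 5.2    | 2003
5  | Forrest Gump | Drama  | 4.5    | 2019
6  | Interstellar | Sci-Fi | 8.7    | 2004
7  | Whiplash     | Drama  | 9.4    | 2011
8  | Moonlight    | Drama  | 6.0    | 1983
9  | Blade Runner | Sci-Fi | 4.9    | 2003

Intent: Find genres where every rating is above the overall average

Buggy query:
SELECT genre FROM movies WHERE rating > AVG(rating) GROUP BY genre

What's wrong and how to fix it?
Bug: AVG() is an aggregate; it can't sit directly in WHERE

Fix: Compute the overall average in a scalar subquery and compare each group's MIN against it in HAVING

Corrected query:
SELECT genre FROM movies GROUP BY genre HAVING MIN(rating) > (SELECT AVG(rating) FROM movies)

Result:
(no rows)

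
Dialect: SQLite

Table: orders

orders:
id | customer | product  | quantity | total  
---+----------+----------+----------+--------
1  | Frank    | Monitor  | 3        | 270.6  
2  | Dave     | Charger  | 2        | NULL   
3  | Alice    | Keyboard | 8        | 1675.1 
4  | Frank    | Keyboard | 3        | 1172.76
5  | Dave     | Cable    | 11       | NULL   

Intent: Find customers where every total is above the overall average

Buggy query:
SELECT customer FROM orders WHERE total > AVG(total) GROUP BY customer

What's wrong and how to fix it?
Bug: WHERE evaluates per row before aggregation, so AVG() is unavailable

Fix: Compute the overall average in a scalar subquery and compare each group's MIN against it in HAVING

Corrected query:
SELECT customer FROM orders GROUP BY customer HAVING MIN(total) > (SELECT AVG(total) FROM orders)

Result:
customer
--------
Alice   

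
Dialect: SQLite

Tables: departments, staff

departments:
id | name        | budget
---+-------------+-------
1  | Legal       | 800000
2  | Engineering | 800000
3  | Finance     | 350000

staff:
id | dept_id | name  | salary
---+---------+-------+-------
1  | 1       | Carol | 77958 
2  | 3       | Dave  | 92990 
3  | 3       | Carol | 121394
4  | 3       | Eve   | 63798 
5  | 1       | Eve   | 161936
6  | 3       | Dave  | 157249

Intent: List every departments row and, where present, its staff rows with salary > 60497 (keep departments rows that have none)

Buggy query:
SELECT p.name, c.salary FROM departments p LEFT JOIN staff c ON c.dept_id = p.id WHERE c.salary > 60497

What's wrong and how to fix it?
Bug: A WHERE condition on the right-hand table after LEFT JOIN drops unmatched parents

Fix: Put 'c.salary > 60497' in the JOIN's ON clause instead of WHERE

Corrected query:
SELECT p.name, c.salary FROM departments p LEFT JOIN staff c ON c.dept_id = p.id AND c.salary > 60497

Result:
name        | salary
------------+-------
Legal       | 77958 
Legal       | 161936
Engineering | NULL  
Finance     | 63798 
Finance     | 92990 
Finance     | 121394
Finance     | 157249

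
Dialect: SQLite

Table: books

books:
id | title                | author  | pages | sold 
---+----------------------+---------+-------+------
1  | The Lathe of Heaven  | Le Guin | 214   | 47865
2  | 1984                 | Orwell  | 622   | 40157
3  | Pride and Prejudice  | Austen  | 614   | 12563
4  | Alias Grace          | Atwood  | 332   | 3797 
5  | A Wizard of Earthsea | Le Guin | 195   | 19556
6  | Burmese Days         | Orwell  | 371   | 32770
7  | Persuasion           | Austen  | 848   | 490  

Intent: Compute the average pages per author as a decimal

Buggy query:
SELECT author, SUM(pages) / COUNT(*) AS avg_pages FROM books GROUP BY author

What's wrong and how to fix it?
Bug: SUM(pages) and COUNT(*) are both integers; the division truncates the fractional part

Fix: Cast one side to REAL so the division keeps the fractional part

Corrected query:
SELECT author, SUM(pages) * 1.0 / COUNT(*) AS avg_pages FROM books GROUP BY author

Result:
author  | avg_pages
--------+----------
Atwood  | 332      
Austen  | 731      
Le Guin | 204.5    
Orwell  | 496.5    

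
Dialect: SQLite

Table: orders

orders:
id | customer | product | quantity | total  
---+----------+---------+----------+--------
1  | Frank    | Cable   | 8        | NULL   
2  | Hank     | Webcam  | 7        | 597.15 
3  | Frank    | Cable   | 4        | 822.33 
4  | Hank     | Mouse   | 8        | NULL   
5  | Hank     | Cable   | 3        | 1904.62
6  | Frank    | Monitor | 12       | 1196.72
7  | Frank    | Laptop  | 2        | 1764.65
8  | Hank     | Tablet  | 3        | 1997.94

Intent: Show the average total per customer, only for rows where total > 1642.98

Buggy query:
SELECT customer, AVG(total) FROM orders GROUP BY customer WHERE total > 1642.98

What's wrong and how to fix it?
Bug: WHERE cannot follow GROUP BY

Fix: Place WHERE between FROM and GROUP BY

Corrected query:
SELECT customer, AVG(total) FROM orders WHERE total > 1642.98 GROUP BY customer

Result:
customer | AVG(total)
---------+-----------
Frank    | 1764.65   
Hank     | 1951.28   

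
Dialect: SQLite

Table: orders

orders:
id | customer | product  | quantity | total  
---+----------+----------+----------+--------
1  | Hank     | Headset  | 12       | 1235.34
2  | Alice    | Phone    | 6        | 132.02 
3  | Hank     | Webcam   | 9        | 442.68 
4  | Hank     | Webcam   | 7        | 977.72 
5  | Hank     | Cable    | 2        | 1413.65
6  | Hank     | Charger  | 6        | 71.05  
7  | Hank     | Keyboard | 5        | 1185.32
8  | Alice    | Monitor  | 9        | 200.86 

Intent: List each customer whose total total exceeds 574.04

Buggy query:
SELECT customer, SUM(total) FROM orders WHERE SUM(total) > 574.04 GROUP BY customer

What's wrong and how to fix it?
Bug: WHERE runs before GROUP BY, so aggregates aren't available there

Fix: Use HAVING (which filters groups after aggregation) instead of WHERE

Corrected query:
SELECT customer, SUM(total) FROM orders GROUP BY customer HAVING SUM(total) > 574.04

Result:
customer | SUM(total)
---------+-----------
Hank     | 5325.76   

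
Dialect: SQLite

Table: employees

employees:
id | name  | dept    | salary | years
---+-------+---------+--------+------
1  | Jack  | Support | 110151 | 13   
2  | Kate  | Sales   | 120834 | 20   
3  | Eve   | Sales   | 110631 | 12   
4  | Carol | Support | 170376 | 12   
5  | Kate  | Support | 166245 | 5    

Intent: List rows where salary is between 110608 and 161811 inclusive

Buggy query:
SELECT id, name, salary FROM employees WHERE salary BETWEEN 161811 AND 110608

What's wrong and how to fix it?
Bug: BETWEEN expects the lower bound first; with 161811 AND 110608 the range is empty

Fix: Write BETWEEN 110608 AND 161811

Corrected query:
SELECT id, name, salary FROM employees WHERE salary BETWEEN 110608 AND 161811

Result:
id | name | salary
---+------+-------
2  | Kate | 120834
3  | Eve  | 110631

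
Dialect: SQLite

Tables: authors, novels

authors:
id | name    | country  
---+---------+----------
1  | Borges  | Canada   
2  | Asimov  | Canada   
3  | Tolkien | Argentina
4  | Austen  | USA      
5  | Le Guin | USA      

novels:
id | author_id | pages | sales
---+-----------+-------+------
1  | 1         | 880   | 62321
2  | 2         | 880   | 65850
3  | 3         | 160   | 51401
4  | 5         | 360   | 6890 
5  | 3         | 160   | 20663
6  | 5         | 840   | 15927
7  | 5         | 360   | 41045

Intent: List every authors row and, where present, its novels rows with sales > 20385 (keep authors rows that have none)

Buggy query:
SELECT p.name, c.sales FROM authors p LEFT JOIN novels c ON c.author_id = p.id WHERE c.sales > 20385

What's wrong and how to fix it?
Bug: A WHERE condition on the right-hand table after LEFT JOIN drops unmatched parents

Fix: Put 'c.sales > 20385' in the JOIN's ON clause instead of WHERE

Corrected query:
SELECT p.name, c.sales FROM authors p LEFT JOIN novels c ON c.author_id = p.id AND c.sales > 20385

Result:
name    | sales
--------+------
Borges  | 62321
Asimov  | 65850
Tolkien | 20663
Tolkien | 51401
Austen  | NULL 
Le Guin | 41045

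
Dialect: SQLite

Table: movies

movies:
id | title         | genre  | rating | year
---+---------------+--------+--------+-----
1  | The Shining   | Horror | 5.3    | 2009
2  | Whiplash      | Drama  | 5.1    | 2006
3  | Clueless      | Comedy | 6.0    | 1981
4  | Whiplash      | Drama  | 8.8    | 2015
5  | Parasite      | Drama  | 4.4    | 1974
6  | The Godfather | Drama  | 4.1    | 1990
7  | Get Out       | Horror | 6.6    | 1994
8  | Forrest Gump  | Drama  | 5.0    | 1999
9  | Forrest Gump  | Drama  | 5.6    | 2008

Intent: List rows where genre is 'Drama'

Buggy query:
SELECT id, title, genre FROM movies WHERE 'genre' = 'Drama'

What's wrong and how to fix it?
Bug: 'genre' in single quotes is a string literal, not the column; the comparison is literal-vs-literal and never true

Fix: Reference the column as genre without single quotes

Corrected query:
SELECT id, title, genre FROM movies WHERE genre = 'Drama'

Result:
id | title         | genre
---+---------------+------
2  | Whiplash      | Drama
4  | Whiplash      | Drama
5  | Parasite      | Drama
6  | The Godfather | Drama
8  | Forrest Gump  | Drama
9  | Forrest Gump  | Drama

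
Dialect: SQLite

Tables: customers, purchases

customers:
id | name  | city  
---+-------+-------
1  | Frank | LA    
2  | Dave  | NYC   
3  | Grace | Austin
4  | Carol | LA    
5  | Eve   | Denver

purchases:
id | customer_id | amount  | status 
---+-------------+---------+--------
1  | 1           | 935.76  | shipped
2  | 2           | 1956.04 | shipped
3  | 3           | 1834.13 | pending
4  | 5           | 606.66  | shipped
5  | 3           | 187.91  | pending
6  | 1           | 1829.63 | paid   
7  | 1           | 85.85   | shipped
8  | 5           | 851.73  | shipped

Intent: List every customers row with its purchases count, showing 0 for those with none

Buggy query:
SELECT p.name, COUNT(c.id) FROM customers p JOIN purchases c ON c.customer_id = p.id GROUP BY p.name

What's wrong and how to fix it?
Bug: An inner join excludes parents with zero children

Fix: Switch to LEFT JOIN to retain unmatched parent rows

Corrected query:
SELECT p.name, COUNT(c.id) FROM customers p LEFT JOIN purchases c ON c.customer_id = p.id GROUP BY p.name

Result:
name  | COUNT(c.id)
------+------------
Carol | 0          
Dave  | 1          
Eve   | 2          
Frank | 3          
Grace | 2          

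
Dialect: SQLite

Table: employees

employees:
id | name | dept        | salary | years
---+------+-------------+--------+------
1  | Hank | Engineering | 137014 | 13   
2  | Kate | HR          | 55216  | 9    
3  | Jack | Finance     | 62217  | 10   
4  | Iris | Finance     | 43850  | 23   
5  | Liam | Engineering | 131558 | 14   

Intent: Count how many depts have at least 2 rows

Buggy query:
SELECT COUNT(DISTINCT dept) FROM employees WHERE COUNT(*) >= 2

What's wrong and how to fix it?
Bug: COUNT(*) cannot appear in WHERE; the per-group count doesn't exist yet

Fix: Use a subquery that GROUPs and filters with HAVING, then count its rows

Corrected query:
SELECT COUNT(*) FROM (SELECT dept FROM employees GROUP BY dept HAVING COUNT(*) >= 2)

Result:
COUNT(*)
--------
2       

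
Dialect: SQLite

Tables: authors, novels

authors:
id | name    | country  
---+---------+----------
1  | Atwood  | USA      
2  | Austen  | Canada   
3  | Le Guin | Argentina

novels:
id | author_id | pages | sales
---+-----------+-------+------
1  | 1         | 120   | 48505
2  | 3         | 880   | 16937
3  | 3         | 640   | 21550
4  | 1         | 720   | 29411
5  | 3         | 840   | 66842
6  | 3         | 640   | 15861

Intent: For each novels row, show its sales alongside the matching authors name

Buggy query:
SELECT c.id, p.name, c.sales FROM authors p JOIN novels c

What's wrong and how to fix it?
Bug: JOIN with no ON clause produces a cartesian product; every novels row pairs with every authors row

Fix: Add ON c.author_id = p.id to the JOIN

Corrected query:
SELECT c.id, p.name, c.sales FROM authors p JOIN novels c ON c.author_id = p.id

Result:
id | name    | sales
---+---------+------
1  | Atwood  | 48505
2  | Le Guin | 16937
3  | Le Guin | 21550
4  | Atwood  | 29411
5  | Le Guin | 66842
6  | Le Guin | 15861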